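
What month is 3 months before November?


November is month 11
11 - 3 = 8

August


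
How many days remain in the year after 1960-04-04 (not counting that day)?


Day of year: 95 of 366
Remaining = 366 - 95

271 days


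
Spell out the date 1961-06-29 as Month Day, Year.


ISO 1961-06-29 parses as year=1961, month=06, day=29
Month 6 -> June

June 29, 1961


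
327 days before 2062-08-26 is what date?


Start: 2062-08-26, subtract 327 days
Back 26 days from August 26 reaches July 31, 2062 -> 301 left
July 2062 has 31 days -> back to June 30, 2062 -> 270 left
June 2062 has 30 days -> back to May 31, 2062 -> 240 left
May 2062 has 31 days -> back to April 30, 2062 -> 209 left
April 2062 has 30 days -> back to March 31, 2062 -> 179 left
March 2062 has 31 days -> back to February 28, 2062 -> 148 left
February 2062 has 28 days -> back to January 31, 2062 -> 120 left
January 2062 has 31 days -> back to December 31, 2061 -> 89 left
December 2061 has 31 days -> back to November 30, 2061 -> 58 left
November 2061 has 30 days -> back to October 31, 2061 -> 28 left
October 2061: 31 - 28 = 3 -> lands on October 3

Result: 2061-10-03


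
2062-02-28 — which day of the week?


Date: February 28, 2062
Anchor: Jan 1, 2062. With p = 2062 - 1 = 2061: (p + p//4 - p//100 + p//400) mod 7 = (2061 + 515 - 20 + 5) mod 7 = 2561 mod 7 = 6 -> Sunday (Mon=0 ... Sun=6)
Days before February (Jan): 31; offset = 31 + 28 - 1 = 58
Weekday index = (6 + 58) mod 7 = 1

Day of the week: Tuesday


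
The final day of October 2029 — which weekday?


October 2029 has 31 days
Anchor: Jan 1, 2029. With p = 2029 - 1 = 2028: (p + p//4 - p//100 + p//400) mod 7 = (2028 + 507 - 20 + 5) mod 7 = 2520 mod 7 = 0 -> Monday (Mon=0 ... Sun=6)
Days before October (Jan-Sep): 273; October 1 index = (0 + 273) mod 7 = 0 -> Monday
Last day offset: 31 - 1 = 30 days
Weekday index = (0 + 30) mod 7 = 2

Wednesday, October 31


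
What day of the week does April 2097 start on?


Target: April 1, 2097
Anchor: Jan 1, 2097. With p = 2097 - 1 = 2096: (p + p//4 - p//100 + p//400) mod 7 = (2096 + 524 - 20 + 5) mod 7 = 2605 mod 7 = 1 -> Tuesday (Mon=0 ... Sun=6)
Days before April (Jan-Mar): 90 days
Weekday index = (1 + 90) mod 7 = 0

Monday


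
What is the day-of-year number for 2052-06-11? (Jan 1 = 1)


Date: June 11, 2052
Days in months 1 through 5: 152
Plus 11 days in June

Day of year: 163


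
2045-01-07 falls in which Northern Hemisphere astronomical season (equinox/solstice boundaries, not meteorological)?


Date: January 7
Astronomical Winter (approx.; exact equinox/solstice day varies by year): December 21 to March 19
January 7 falls within the Winter window

Winter


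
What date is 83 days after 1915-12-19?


Start: 1915-12-19, add 83 days
December 1915 has 31 days: 31 - 19 = 12 days to December 31 -> 71 left
January 1916 has 31 days -> 40 left
February 1916 has 29 days -> 11 left
March 1916: 11 <= 31 -> lands on March 11

Result: 1916-03-11


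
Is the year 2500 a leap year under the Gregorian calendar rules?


Gregorian leap year rule: divisible by 4, but not by 100, unless also by 400.
2500 is divisible by 100 but not 400 -> not a leap year

No


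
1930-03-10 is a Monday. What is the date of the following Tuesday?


Current: Monday
Target: Tuesday
Days ahead: 1

Next Tuesday: 1930-03-11


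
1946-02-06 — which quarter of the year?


Month: February (month 2)
Q1: Jan-Mar, Q2: Apr-Jun, Q3: Jul-Sep, Q4: Oct-Dec

Q1


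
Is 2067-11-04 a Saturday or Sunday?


Anchor: Jan 1, 2067. With p = 2067 - 1 = 2066: (p + p//4 - p//100 + p//400) mod 7 = (2066 + 516 - 20 + 5) mod 7 = 2567 mod 7 = 5 -> Saturday (Mon=0 ... Sun=6)
Day of year: 308; offset = 307
Weekday index = (5 + 307) mod 7 = 4 -> Friday
Weekend days: Saturday, Sunday

No


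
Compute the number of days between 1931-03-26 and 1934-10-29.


From 1931-03-26 to 1934-10-29
1931-03-26: days before March = 31 + 28 = 59 (1931 is not a leap year); day of year = 59 + 26 = 85
1934-10-29: days before October = 31 + 28 + 31 + 30 + 31 + 30 + 31 + 31 + 30 = 273 (1934 is not a leap year); day of year = 273 + 29 = 302
Rest of 1931: 365 - 85 = 280
Full years 1932 (366), 1933 (365): 731
Total = 280 + 731 + 302 = 1313

1313 days


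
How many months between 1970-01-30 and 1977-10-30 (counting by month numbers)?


From January 1970 to October 1977
7 years * 12 = 84 months, plus 9 months = 93

93 months


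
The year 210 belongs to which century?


Century = (year - 1) // 100 + 1
= (210 - 1) // 100 + 1
= 209 // 100 + 1
= 2 + 1

3rd century


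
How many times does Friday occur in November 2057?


November 2057 has 30 days
Anchor: Jan 1, 2057. With p = 2057 - 1 = 2056: (p + p//4 - p//100 + p//400) mod 7 = (2056 + 514 - 20 + 5) mod 7 = 2555 mod 7 = 0 -> Monday (Mon=0 ... Sun=6)
Days before November (Jan-Oct): 304; November 1 index = (0 + 304) mod 7 = 3 -> Thursday
First Friday is November 2
Fridays: 2, 9, 16, 23, 30

5 Fridays


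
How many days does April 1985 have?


April 1985

30 days


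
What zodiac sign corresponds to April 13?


Date: April 13
Conventional tropical zodiac dates: Aries from March 21 onward; Taurus starts April 20
April 13 falls within the Aries range

Aries


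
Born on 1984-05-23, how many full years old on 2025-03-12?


Birth: 1984-05-23
Reference: 2025-03-12
Year difference: 2025 - 1984 = 41
Birthday not yet reached in 2025, subtract 1

40 years old


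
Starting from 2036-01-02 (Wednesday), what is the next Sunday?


Current: Wednesday
Target: Sunday
Days ahead: 4

Next Sunday: 2036-01-06


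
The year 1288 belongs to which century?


Century = (year - 1) // 100 + 1
= (1288 - 1) // 100 + 1
= 1287 // 100 + 1
= 12 + 1

13th century


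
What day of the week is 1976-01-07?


Date: January 7, 1976
Anchor: Jan 1, 1976. With p = 1976 - 1 = 1975: (p + p//4 - p//100 + p//400) mod 7 = (1975 + 493 - 19 + 4) mod 7 = 2453 mod 7 = 3 -> Thursday (Mon=0 ... Sun=6)
Days into year = 7 - 1 = 6
Weekday index = (3 + 6) mod 7 = 2

Day of the week: Wednesday


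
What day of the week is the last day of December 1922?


December 1922 has 31 days
Anchor: Jan 1, 1922. With p = 1922 - 1 = 1921: (p + p//4 - p//100 + p//400) mod 7 = (1921 + 480 - 19 + 4) mod 7 = 2386 mod 7 = 6 -> Sunday (Mon=0 ... Sun=6)
Days before December (Jan-Nov): 334; December 1 index = (6 + 334) mod 7 = 4 -> Friday
Last day offset: 31 - 1 = 30 days
Weekday index = (4 + 30) mod 7 = 6

Sunday, December 31


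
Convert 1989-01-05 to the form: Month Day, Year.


ISO 1989-01-05 parses as year=1989, month=01, day=05
Month 1 -> January

January 5, 1989


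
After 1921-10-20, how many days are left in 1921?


Day of year: 293 of 365
Remaining = 365 - 293

72 days


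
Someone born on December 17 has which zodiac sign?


Date: December 17
Conventional tropical zodiac dates: Sagittarius from November 22 onward; Capricorn starts December 22
December 17 falls within the Sagittarius range

Sagittarius


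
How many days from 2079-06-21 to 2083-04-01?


From 2079-06-21 to 2083-04-01
2079-06-21: days before June = 31 + 28 + 31 + 30 + 31 = 151 (2079 is not a leap year); day of year = 151 + 21 = 172
2083-04-01: days before April = 31 + 28 + 31 = 90 (2083 is not a leap year); day of year = 90 + 1 = 91
Rest of 2079: 365 - 172 = 193
Full years 2080 (366), 2081 (365), 2082 (365): 1096
Total = 193 + 1096 + 91 = 1380

1380 days


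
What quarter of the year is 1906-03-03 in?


Month: March (month 3)
Q1: Jan-Mar, Q2: Apr-Jun, Q3: Jul-Sep, Q4: Oct-Dec

Q1


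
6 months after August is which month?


August is month 8
8 + 6 = 14; wrap: 14 - 12 = 2

February


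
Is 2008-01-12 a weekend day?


Anchor: Jan 1, 2008. With p = 2008 - 1 = 2007: (p + p//4 - p//100 + p//400) mod 7 = (2007 + 501 - 20 + 5) mod 7 = 2493 mod 7 = 1 -> Tuesday (Mon=0 ... Sun=6)
Day of year: 12; offset = 11
Weekday index = (1 + 11) mod 7 = 5 -> Saturday
Weekend days: Saturday, Sunday

Yes


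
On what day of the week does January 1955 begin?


Target: January 1, 1955
Anchor: Jan 1, 1955. With p = 1955 - 1 = 1954: (p + p//4 - p//100 + p//400) mod 7 = (1954 + 488 - 19 + 4) mod 7 = 2427 mod 7 = 5 -> Saturday (Mon=0 ... Sun=6)
Offset from anchor: 0 days
Weekday index = (5 + 0) mod 7 = 5

Saturday


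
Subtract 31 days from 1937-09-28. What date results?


Start: 1937-09-28, subtract 31 days
Back 28 days from September 28 reaches August 31, 1937 -> 3 left
August 1937: 31 - 3 = 28 -> lands on August 28

Result: 1937-08-28


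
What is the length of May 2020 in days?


May 2020

31 days


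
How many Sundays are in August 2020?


August 2020 has 31 days
Anchor: Jan 1, 2020. With p = 2020 - 1 = 2019: (p + p//4 - p//100 + p//400) mod 7 = (2019 + 504 - 20 + 5) mod 7 = 2508 mod 7 = 2 -> Wednesday (Mon=0 ... Sun=6)
Days before August (Jan-Jul): 213; August 1 index = (2 + 213) mod 7 = 5 -> Saturday
First Sunday is August 2
Sundays: 2, 9, 16, 23, 30

5 Sundays


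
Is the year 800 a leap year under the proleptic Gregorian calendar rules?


Gregorian leap year rule: divisible by 4, but not by 100, unless also by 400.
800 is divisible by 400 -> leap year

Yes


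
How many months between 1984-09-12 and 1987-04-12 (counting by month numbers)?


From September 1984 to April 1987
3 years * 12 = 36 months, minus 5 months = 31

31 months


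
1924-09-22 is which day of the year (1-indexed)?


Date: September 22, 1924
Days in months 1 through 8: 244
Plus 22 days in September

Day of year: 266


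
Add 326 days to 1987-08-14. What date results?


Start: 1987-08-14, add 326 days
August 1987 has 31 days: 31 - 14 = 17 days to August 31 -> 309 left
September 1987 has 30 days -> 279 left
October 1987 has 31 days -> 248 left
November 1987 has 30 days -> 218 left
December 1987 has 31 days -> 187 left
January 1988 has 31 days -> 156 left
February 1988 has 29 days -> 127 left
March 1988 has 31 days -> 96 left
April 1988 has 30 days -> 66 left
May 1988 has 31 days -> 35 left
June 1988 has 30 days -> 5 left
July 1988: 5 <= 31 -> lands on July 5

Result: 1988-07-05


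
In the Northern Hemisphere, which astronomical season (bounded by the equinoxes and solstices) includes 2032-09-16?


Date: September 16
Astronomical Summer (approx.; exact equinox/solstice day varies by year): June 21 to September 21
September 16 falls within the Summer window

Summer


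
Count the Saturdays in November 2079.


November 2079 has 30 days
Anchor: Jan 1, 2079. With p = 2079 - 1 = 2078: (p + p//4 - p//100 + p//400) mod 7 = (2078 + 519 - 20 + 5) mod 7 = 2582 mod 7 = 6 -> Sunday (Mon=0 ... Sun=6)
Days before November (Jan-Oct): 304; November 1 index = (6 + 304) mod 7 = 2 -> Wednesday
First Saturday is November 4
Saturdays: 4, 11, 18, 25

4 Saturdays


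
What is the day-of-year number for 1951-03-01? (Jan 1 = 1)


Date: March 1, 1951
Days in months 1 through 2: 59
Plus 1 days in March

Day of year: 60


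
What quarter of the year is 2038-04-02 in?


Month: April (month 4)
Q1: Jan-Mar, Q2: Apr-Jun, Q3: Jul-Sep, Q4: Oct-Dec

Q2


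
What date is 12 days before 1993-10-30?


Start: 1993-10-30, subtract 12 days
30 - 12 = 18 stays within October 1993

Result: 1993-10-18


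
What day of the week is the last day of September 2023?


September 2023 has 30 days
Anchor: Jan 1, 2023. With p = 2023 - 1 = 2022: (p + p//4 - p//100 + p//400) mod 7 = (2022 + 505 - 20 + 5) mod 7 = 2512 mod 7 = 6 -> Sunday (Mon=0 ... Sun=6)
Days before September (Jan-Aug): 243; September 1 index = (6 + 243) mod 7 = 4 -> Friday
Last day offset: 30 - 1 = 29 days
Weekday index = (4 + 29) mod 7 = 5

Saturday, September 30


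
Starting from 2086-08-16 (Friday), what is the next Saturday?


Current: Friday
Target: Saturday
Days ahead: 1

Next Saturday: 2086-08-17


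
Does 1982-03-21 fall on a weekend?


Anchor: Jan 1, 1982. With p = 1982 - 1 = 1981: (p + p//4 - p//100 + p//400) mod 7 = (1981 + 495 - 19 + 4) mod 7 = 2461 mod 7 = 4 -> Friday (Mon=0 ... Sun=6)
Day of year: 80; offset = 79
Weekday index = (4 + 79) mod 7 = 6 -> Sunday
Weekend days: Saturday, Sunday

Yes


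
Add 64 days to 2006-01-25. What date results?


Start: 2006-01-25, add 64 days
January 2006 has 31 days: 31 - 25 = 6 days to January 31 -> 58 left
February 2006 has 28 days -> 30 left
March 2006: 30 <= 31 -> lands on March 30

Result: 2006-03-30


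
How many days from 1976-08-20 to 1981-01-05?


From 1976-08-20 to 1981-01-05
1976-08-20: days before August = 31 + 29 + 31 + 30 + 31 + 30 + 31 = 213 (1976 is a leap year); day of year = 213 + 20 = 233
1981-01-05: day of year = 5
Rest of 1976: 366 - 233 = 133
Full years 1977 (365), 1978 (365), 1979 (365), 1980 (366): 1461
Total = 133 + 1461 + 5 = 1599

1599 days


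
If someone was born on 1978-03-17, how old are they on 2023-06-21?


Birth: 1978-03-17
Reference: 2023-06-21
Year difference: 2023 - 1978 = 45

45 years old


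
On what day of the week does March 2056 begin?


Target: March 1, 2056
Anchor: Jan 1, 2056. With p = 2056 - 1 = 2055: (p + p//4 - p//100 + p//400) mod 7 = (2055 + 513 - 20 + 5) mod 7 = 2553 mod 7 = 5 -> Saturday (Mon=0 ... Sun=6)
Days before March (Jan-Feb): 60 days
Weekday index = (5 + 60) mod 7 = 2

Wednesday


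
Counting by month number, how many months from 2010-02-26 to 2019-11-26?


From February 2010 to November 2019
9 years * 12 = 108 months, plus 9 months = 117

117 months


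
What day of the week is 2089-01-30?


Date: January 30, 2089
Anchor: Jan 1, 2089. With p = 2089 - 1 = 2088: (p + p//4 - p//100 + p//400) mod 7 = (2088 + 522 - 20 + 5) mod 7 = 2595 mod 7 = 5 -> Saturday (Mon=0 ... Sun=6)
Days into year = 30 - 1 = 29
Weekday index = (5 + 29) mod 7 = 6

Day of the week: Sunday


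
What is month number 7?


Month 7 of 12

July


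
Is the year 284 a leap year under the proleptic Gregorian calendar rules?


Gregorian leap year rule: divisible by 4, but not by 100, unless also by 400.
284 is divisible by 4 but not 100 -> leap year

Yes


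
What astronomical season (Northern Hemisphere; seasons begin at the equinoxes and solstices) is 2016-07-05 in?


Date: July 5
Astronomical Summer (approx.; exact equinox/solstice day varies by year): June 21 to September 21
July 5 falls within the Summer window

Summer


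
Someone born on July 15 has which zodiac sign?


Date: July 15
Conventional tropical zodiac dates: Cancer from June 21 onward; Leo starts July 23
July 15 falls within the Cancer range

Cancer


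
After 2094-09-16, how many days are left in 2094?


Day of year: 259 of 365
Remaining = 365 - 259

106 days


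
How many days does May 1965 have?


May 1965

31 days


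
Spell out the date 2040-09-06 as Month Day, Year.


ISO 2040-09-06 parses as year=2040, month=09, day=06
Month 9 -> September

September 6, 2040


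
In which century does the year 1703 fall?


Century = (year - 1) // 100 + 1
= (1703 - 1) // 100 + 1
= 1702 // 100 + 1
= 17 + 1

18th century


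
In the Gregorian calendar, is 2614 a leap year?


Gregorian leap year rule: divisible by 4, but not by 100, unless also by 400.
2614 is not divisible by 4 -> not a leap year

No


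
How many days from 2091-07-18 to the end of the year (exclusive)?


Day of year: 199 of 365
Remaining = 365 - 199

166 days


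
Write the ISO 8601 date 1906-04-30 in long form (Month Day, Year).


ISO 1906-04-30 parses as year=1906, month=04, day=30
Month 4 -> April

April 30, 1906


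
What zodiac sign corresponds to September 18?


Date: September 18
Conventional tropical zodiac dates: Virgo from August 23 onward; Libra starts September 23
September 18 falls within the Virgo range

Virgo


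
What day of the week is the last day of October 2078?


October 2078 has 31 days
Anchor: Jan 1, 2078. With p = 2078 - 1 = 2077: (p + p//4 - p//100 + p//400) mod 7 = (2077 + 519 - 20 + 5) mod 7 = 2581 mod 7 = 5 -> Saturday (Mon=0 ... Sun=6)
Days before October (Jan-Sep): 273; October 1 index = (5 + 273) mod 7 = 5 -> Saturday
Last day offset: 31 - 1 = 30 days
Weekday index = (5 + 30) mod 7 = 0

Monday, October 31


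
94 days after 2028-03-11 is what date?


Start: 2028-03-11, add 94 days
March 2028 has 31 days: 31 - 11 = 20 days to March 31 -> 74 left
April 2028 has 30 days -> 44 left
May 2028 has 31 days -> 13 left
June 2028: 13 <= 30 -> lands on June 13

Result: 2028-06-13


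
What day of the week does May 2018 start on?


Target: May 1, 2018
Anchor: Jan 1, 2018. With p = 2018 - 1 = 2017: (p + p//4 - p//100 + p//400) mod 7 = (2017 + 504 - 20 + 5) mod 7 = 2506 mod 7 = 0 -> Monday (Mon=0 ... Sun=6)
Days before May (Jan-Apr): 120 days
Weekday index = (0 + 120) mod 7 = 1

Tuesday


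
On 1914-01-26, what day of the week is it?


Date: January 26, 1914
Anchor: Jan 1, 1914. With p = 1914 - 1 = 1913: (p + p//4 - p//100 + p//400) mod 7 = (1913 + 478 - 19 + 4) mod 7 = 2376 mod 7 = 3 -> Thursday (Mon=0 ... Sun=6)
Days into year = 26 - 1 = 25
Weekday index = (3 + 25) mod 7 = 0

Day of the week: Monday


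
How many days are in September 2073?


September 2073

30 days


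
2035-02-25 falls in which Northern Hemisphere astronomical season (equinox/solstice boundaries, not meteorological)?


Date: February 25
Astronomical Winter (approx.; exact equinox/solstice day varies by year): December 21 to March 19
February 25 falls within the Winter window

Winter


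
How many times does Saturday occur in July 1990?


July 1990 has 31 days
Anchor: Jan 1, 1990. With p = 1990 - 1 = 1989: (p + p//4 - p//100 + p//400) mod 7 = (1989 + 497 - 19 + 4) mod 7 = 2471 mod 7 = 0 -> Monday (Mon=0 ... Sun=6)
Days before July (Jan-Jun): 181; July 1 index = (0 + 181) mod 7 = 6 -> Sunday
First Saturday is July 7
Saturdays: 7, 14, 21, 28

4 Saturdays


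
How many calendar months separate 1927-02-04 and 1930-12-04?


From February 1927 to December 1930
3 years * 12 = 36 months, plus 10 months = 46

46 months


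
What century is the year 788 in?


Century = (year - 1) // 100 + 1
= (788 - 1) // 100 + 1
= 787 // 100 + 1
= 7 + 1

8th century


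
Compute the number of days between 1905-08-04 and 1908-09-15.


From 1905-08-04 to 1908-09-15
1905-08-04: days before August = 31 + 28 + 31 + 30 + 31 + 30 + 31 = 212 (1905 is not a leap year); day of year = 212 + 4 = 216
1908-09-15: days before September = 31 + 29 + 31 + 30 + 31 + 30 + 31 + 31 = 244 (1908 is a leap year); day of year = 244 + 15 = 259
Rest of 1905: 365 - 216 = 149
Full years 1906 (365), 1907 (365): 730
Total = 149 + 730 + 259 = 1138

1138 days


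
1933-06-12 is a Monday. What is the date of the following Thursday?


Current: Monday
Target: Thursday
Days ahead: 3

Next Thursday: 1933-06-15


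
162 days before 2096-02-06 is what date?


Start: 2096-02-06, subtract 162 days
Back 6 days from February 6 reaches January 31, 2096 -> 156 left
January 2096 has 31 days -> back to December 31, 2095 -> 125 left
December 2095 has 31 days -> back to November 30, 2095 -> 94 left
November 2095 has 30 days -> back to October 31, 2095 -> 64 left
October 2095 has 31 days -> back to September 30, 2095 -> 33 left
September 2095 has 30 days -> back to August 31, 2095 -> 3 left
August 2095: 31 - 3 = 28 -> lands on August 28

Result: 2095-08-28


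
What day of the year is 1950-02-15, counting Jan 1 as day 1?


Date: February 15, 1950
Days in months 1 through 1: 31
Plus 15 days in February

Day of year: 46


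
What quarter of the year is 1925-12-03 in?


Month: December (month 12)
Q1: Jan-Mar, Q2: Apr-Jun, Q3: Jul-Sep, Q4: Oct-Dec

Q4


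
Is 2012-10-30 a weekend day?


Anchor: Jan 1, 2012. With p = 2012 - 1 = 2011: (p + p//4 - p//100 + p//400) mod 7 = (2011 + 502 - 20 + 5) mod 7 = 2498 mod 7 = 6 -> Sunday (Mon=0 ... Sun=6)
Day of year: 304; offset = 303
Weekday index = (6 + 303) mod 7 = 1 -> Tuesday
Weekend days: Saturday, Sunday

No


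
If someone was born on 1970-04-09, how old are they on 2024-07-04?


Birth: 1970-04-09
Reference: 2024-07-04
Year difference: 2024 - 1970 = 54

54 years old


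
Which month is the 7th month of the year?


Month 7 of 12

July


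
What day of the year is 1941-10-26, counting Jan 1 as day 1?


Date: October 26, 1941
Days in months 1 through 9: 273
Plus 26 days in October

Day of year: 299


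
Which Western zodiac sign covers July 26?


Date: July 26
Conventional tropical zodiac dates: Leo from July 23 onward; Virgo starts August 23
July 26 falls within the Leo range

Leo


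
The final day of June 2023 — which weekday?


June 2023 has 30 days
Anchor: Jan 1, 2023. With p = 2023 - 1 = 2022: (p + p//4 - p//100 + p//400) mod 7 = (2022 + 505 - 20 + 5) mod 7 = 2512 mod 7 = 6 -> Sunday (Mon=0 ... Sun=6)
Days before June (Jan-May): 151; June 1 index = (6 + 151) mod 7 = 3 -> Thursday
Last day offset: 30 - 1 = 29 days
Weekday index = (3 + 29) mod 7 = 4

Friday, June 30


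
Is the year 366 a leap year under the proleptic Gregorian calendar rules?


Gregorian leap year rule: divisible by 4, but not by 100, unless also by 400.
366 is not divisible by 4 -> not a leap year

No


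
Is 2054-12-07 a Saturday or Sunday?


Anchor: Jan 1, 2054. With p = 2054 - 1 = 2053: (p + p//4 - p//100 + p//400) mod 7 = (2053 + 513 - 20 + 5) mod 7 = 2551 mod 7 = 3 -> Thursday (Mon=0 ... Sun=6)
Day of year: 341; offset = 340
Weekday index = (3 + 340) mod 7 = 0 -> Monday
Weekend days: Saturday, Sunday

No


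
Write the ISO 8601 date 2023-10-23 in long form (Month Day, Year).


ISO 2023-10-23 parses as year=2023, month=10, day=23
Month 10 -> October

October 23, 2023


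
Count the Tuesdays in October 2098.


October 2098 has 31 days
Anchor: Jan 1, 2098. With p = 2098 - 1 = 2097: (p + p//4 - p//100 + p//400) mod 7 = (2097 + 524 - 20 + 5) mod 7 = 2606 mod 7 = 2 -> Wednesday (Mon=0 ... Sun=6)
Days before October (Jan-Sep): 273; October 1 index = (2 + 273) mod 7 = 2 -> Wednesday
First Tuesday is October 7
Tuesdays: 7, 14, 21, 28

4 Tuesdays


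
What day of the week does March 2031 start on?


Target: March 1, 2031
Anchor: Jan 1, 2031. With p = 2031 - 1 = 2030: (p + p//4 - p//100 + p//400) mod 7 = (2030 + 507 - 20 + 5) mod 7 = 2522 mod 7 = 2 -> Wednesday (Mon=0 ... Sun=6)
Days before March (Jan-Feb): 59 days
Weekday index = (2 + 59) mod 7 = 5

Saturday


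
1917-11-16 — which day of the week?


Date: November 16, 1917
Anchor: Jan 1, 1917. With p = 1917 - 1 = 1916: (p + p//4 - p//100 + p//400) mod 7 = (1916 + 479 - 19 + 4) mod 7 = 2380 mod 7 = 0 -> Monday (Mon=0 ... Sun=6)
Days before November (Jan-Oct): 304; offset = 304 + 16 - 1 = 319
Weekday index = (0 + 319) mod 7 = 4

Day of the week: Friday


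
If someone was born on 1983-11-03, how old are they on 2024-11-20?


Birth: 1983-11-03
Reference: 2024-11-20
Year difference: 2024 - 1983 = 41

41 years old


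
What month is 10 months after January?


January is month 1
1 + 10 = 11

November


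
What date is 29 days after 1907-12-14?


Start: 1907-12-14, add 29 days
December 1907 has 31 days: 31 - 14 = 17 days to December 31 -> 12 left
January 1908: 12 <= 31 -> lands on January 12

Result: 1908-01-12


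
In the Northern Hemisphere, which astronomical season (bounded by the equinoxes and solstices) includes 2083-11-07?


Date: November 7
Astronomical Autumn (approx.; exact equinox/solstice day varies by year): September 22 to December 20
November 7 falls within the Autumn window

Autumn


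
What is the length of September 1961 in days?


September 1961

30 days


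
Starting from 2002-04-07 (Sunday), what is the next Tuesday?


Current: Sunday
Target: Tuesday
Days ahead: 2

Next Tuesday: 2002-04-09


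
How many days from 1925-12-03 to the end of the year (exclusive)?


Day of year: 337 of 365
Remaining = 365 - 337

28 days


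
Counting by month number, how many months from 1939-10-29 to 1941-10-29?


From October 1939 to October 1941
2 years * 12 = 24 months = 24

24 months


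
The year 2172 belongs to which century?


Century = (year - 1) // 100 + 1
= (2172 - 1) // 100 + 1
= 2171 // 100 + 1
= 21 + 1

22nd century


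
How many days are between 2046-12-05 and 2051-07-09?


From 2046-12-05 to 2051-07-09
2046-12-05: days before December = 31 + 28 + 31 + 30 + 31 + 30 + 31 + 31 + 30 + 31 + 30 = 334 (2046 is not a leap year); day of year = 334 + 5 = 339
2051-07-09: days before July = 31 + 28 + 31 + 30 + 31 + 30 = 181 (2051 is not a leap year); day of year = 181 + 9 = 190
Rest of 2046: 365 - 339 = 26
Full years 2047 (365), 2048 (366), 2049 (365), 2050 (365): 1461
Total = 26 + 1461 + 190 = 1677

1677 days


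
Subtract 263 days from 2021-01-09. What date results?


Start: 2021-01-09, subtract 263 days
Back 9 days from January 9 reaches December 31, 2020 -> 254 left
December 2020 has 31 days -> back to November 30, 2020 -> 223 left
November 2020 has 30 days -> back to October 31, 2020 -> 193 left
October 2020 has 31 days -> back to September 30, 2020 -> 162 left
September 2020 has 30 days -> back to August 31, 2020 -> 132 left
August 2020 has 31 days -> back to July 31, 2020 -> 101 left
July 2020 has 31 days -> back to June 30, 2020 -> 70 left
June 2020 has 30 days -> back to May 31, 2020 -> 40 left
May 2020 has 31 days -> back to April 30, 2020 -> 9 left
April 2020: 30 - 9 = 21 -> lands on April 21

Result: 2020-04-21


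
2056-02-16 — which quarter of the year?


Month: February (month 2)
Q1: Jan-Mar, Q2: Apr-Jun, Q3: Jul-Sep, Q4: Oct-Dec

Q1


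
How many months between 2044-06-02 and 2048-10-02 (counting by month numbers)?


From June 2044 to October 2048
4 years * 12 = 48 months, plus 4 months = 52

52 months


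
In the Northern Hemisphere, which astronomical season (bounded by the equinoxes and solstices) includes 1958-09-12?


Date: September 12
Astronomical Summer (approx.; exact equinox/solstice day varies by year): June 21 to September 21
September 12 falls within the Summer window

Summer


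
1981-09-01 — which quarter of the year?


Month: September (month 9)
Q1: Jan-Mar, Q2: Apr-Jun, Q3: Jul-Sep, Q4: Oct-Dec

Q3


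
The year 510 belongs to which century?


Century = (year - 1) // 100 + 1
= (510 - 1) // 100 + 1
= 509 // 100 + 1
= 5 + 1

6th century


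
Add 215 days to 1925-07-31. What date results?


Start: 1925-07-31, add 215 days
July 31 is the last day of July 1925 -> 215 left
August 1925 has 31 days -> 184 left
September 1925 has 30 days -> 154 left
October 1925 has 31 days -> 123 left
November 1925 has 30 days -> 93 left
December 1925 has 31 days -> 62 left
January 1926 has 31 days -> 31 left
February 1926 has 28 days -> 3 left
March 1926: 3 <= 31 -> lands on March 3

Result: 1926-03-03


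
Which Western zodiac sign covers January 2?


Date: January 2
Conventional tropical zodiac dates: Capricorn from December 22 onward; Aquarius starts January 20
January 2 falls within the Capricorn range

Capricorn


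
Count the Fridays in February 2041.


February 2041 has 28 days
Anchor: Jan 1, 2041. With p = 2041 - 1 = 2040: (p + p//4 - p//100 + p//400) mod 7 = (2040 + 510 - 20 + 5) mod 7 = 2535 mod 7 = 1 -> Tuesday (Mon=0 ... Sun=6)
Days before February (Jan): 31; February 1 index = (1 + 31) mod 7 = 4 -> Friday
First Friday is February 1
Fridays: 1, 8, 15, 22

4 Fridays


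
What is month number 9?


Month 9 of 12

September


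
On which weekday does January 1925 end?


January 1925 has 31 days
Anchor: Jan 1, 1925. With p = 1925 - 1 = 1924: (p + p//4 - p//100 + p//400) mod 7 = (1924 + 481 - 19 + 4) mod 7 = 2390 mod 7 = 3 -> Thursday (Mon=0 ... Sun=6)
January 1 is the anchor itself -> Thursday
Last day offset: 31 - 1 = 30 days
Weekday index = (3 + 30) mod 7 = 5

Saturday, January 31


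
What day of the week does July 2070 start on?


Target: July 1, 2070
Anchor: Jan 1, 2070. With p = 2070 - 1 = 2069: (p + p//4 - p//100 + p//400) mod 7 = (2069 + 517 - 20 + 5) mod 7 = 2571 mod 7 = 2 -> Wednesday (Mon=0 ... Sun=6)
Days before July (Jan-Jun): 181 days
Weekday index = (2 + 181) mod 7 = 1

Tuesday


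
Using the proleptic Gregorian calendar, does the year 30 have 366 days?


Gregorian leap year rule: divisible by 4, but not by 100, unless also by 400.
30 is not divisible by 4 -> not a leap year

No


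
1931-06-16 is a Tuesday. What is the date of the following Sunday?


Current: Tuesday
Target: Sunday
Days ahead: 5

Next Sunday: 1931-06-21


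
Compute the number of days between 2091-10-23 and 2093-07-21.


From 2091-10-23 to 2093-07-21
2091-10-23: days before October = 31 + 28 + 31 + 30 + 31 + 30 + 31 + 31 + 30 = 273 (2091 is not a leap year); day of year = 273 + 23 = 296
2093-07-21: days before July = 31 + 28 + 31 + 30 + 31 + 30 = 181 (2093 is not a leap year); day of year = 181 + 21 = 202
Rest of 2091: 365 - 296 = 69
Full years 2092 (366): 366
Total = 69 + 366 + 202 = 637

637 days


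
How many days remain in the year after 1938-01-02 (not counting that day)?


Day of year: 2 of 365
Remaining = 365 - 2

363 days


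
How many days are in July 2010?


July 2010

31 days


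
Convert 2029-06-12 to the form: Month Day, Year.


ISO 2029-06-12 parses as year=2029, month=06, day=12
Month 6 -> June

June 12, 2029


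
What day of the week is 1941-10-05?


Date: October 5, 1941
Anchor: Jan 1, 1941. With p = 1941 - 1 = 1940: (p + p//4 - p//100 + p//400) mod 7 = (1940 + 485 - 19 + 4) mod 7 = 2410 mod 7 = 2 -> Wednesday (Mon=0 ... Sun=6)
Days before October (Jan-Sep): 273; offset = 273 + 5 - 1 = 277
Weekday index = (2 + 277) mod 7 = 6

Day of the week: Sunday


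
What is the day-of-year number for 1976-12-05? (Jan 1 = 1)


Date: December 5, 1976
Days in months 1 through 11: 335
Plus 5 days in December

Day of year: 340


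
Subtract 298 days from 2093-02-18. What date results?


Start: 2093-02-18, subtract 298 days
Back 18 days from February 18 reaches January 31, 2093 -> 280 left
January 2093 has 31 days -> back to December 31, 2092 -> 249 left
December 2092 has 31 days -> back to November 30, 2092 -> 218 left
November 2092 has 30 days -> back to October 31, 2092 -> 188 left
October 2092 has 31 days -> back to September 30, 2092 -> 157 left
September 2092 has 30 days -> back to August 31, 2092 -> 127 left
August 2092 has 31 days -> back to July 31, 2092 -> 96 left
July 2092 has 31 days -> back to June 30, 2092 -> 65 left
June 2092 has 30 days -> back to May 31, 2092 -> 35 left
May 2092 has 31 days -> back to April 30, 2092 -> 4 left
April 2092: 30 - 4 = 26 -> lands on April 26

Result: 2092-04-26


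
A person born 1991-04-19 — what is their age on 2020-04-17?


Birth: 1991-04-19
Reference: 2020-04-17
Year difference: 2020 - 1991 = 29
Birthday not yet reached in 2020, subtract 1

28 years old


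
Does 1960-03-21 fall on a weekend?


Anchor: Jan 1, 1960. With p = 1960 - 1 = 1959: (p + p//4 - p//100 + p//400) mod 7 = (1959 + 489 - 19 + 4) mod 7 = 2433 mod 7 = 4 -> Friday (Mon=0 ... Sun=6)
Day of year: 81; offset = 80
Weekday index = (4 + 80) mod 7 = 0 -> Monday
Weekend days: Saturday, Sunday

No


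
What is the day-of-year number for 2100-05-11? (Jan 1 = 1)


Date: May 11, 2100
Days in months 1 through 4: 120
Plus 11 days in May

Day of year: 131


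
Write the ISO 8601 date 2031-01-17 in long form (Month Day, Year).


ISO 2031-01-17 parses as year=2031, month=01, day=17
Month 1 -> January

January 17, 2031


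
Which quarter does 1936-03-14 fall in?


Month: March (month 3)
Q1: Jan-Mar, Q2: Apr-Jun, Q3: Jul-Sep, Q4: Oct-Dec

Q1


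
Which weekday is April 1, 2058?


Target: April 1, 2058
Anchor: Jan 1, 2058. With p = 2058 - 1 = 2057: (p + p//4 - p//100 + p//400) mod 7 = (2057 + 514 - 20 + 5) mod 7 = 2556 mod 7 = 1 -> Tuesday (Mon=0 ... Sun=6)
Days before April (Jan-Mar): 90 days
Weekday index = (1 + 90) mod 7 = 0

Monday


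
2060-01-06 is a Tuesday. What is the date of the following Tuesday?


Current: Tuesday
Target: Tuesday
Days ahead: 7

Next Tuesday: 2060-01-13


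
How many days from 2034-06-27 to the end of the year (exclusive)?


Day of year: 178 of 365
Remaining = 365 - 178

187 days


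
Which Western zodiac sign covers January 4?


Date: January 4
Conventional tropical zodiac dates: Capricorn from December 22 onward; Aquarius starts January 20
January 4 falls within the Capricorn range

Capricorn


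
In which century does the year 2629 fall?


Century = (year - 1) // 100 + 1
= (2629 - 1) // 100 + 1
= 2628 // 100 + 1
= 26 + 1

27th century


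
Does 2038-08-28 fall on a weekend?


Anchor: Jan 1, 2038. With p = 2038 - 1 = 2037: (p + p//4 - p//100 + p//400) mod 7 = (2037 + 509 - 20 + 5) mod 7 = 2531 mod 7 = 4 -> Friday (Mon=0 ... Sun=6)
Day of year: 240; offset = 239
Weekday index = (4 + 239) mod 7 = 5 -> Saturday
Weekend days: Saturday, Sunday

Yes


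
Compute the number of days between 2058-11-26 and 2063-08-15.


From 2058-11-26 to 2063-08-15
2058-11-26: days before November = 31 + 28 + 31 + 30 + 31 + 30 + 31 + 31 + 30 + 31 = 304 (2058 is not a leap year); day of year = 304 + 26 = 330
2063-08-15: days before August = 31 + 28 + 31 + 30 + 31 + 30 + 31 = 212 (2063 is not a leap year); day of year = 212 + 15 = 227
Rest of 2058: 365 - 330 = 35
Full years 2059 (365), 2060 (366), 2061 (365), 2062 (365): 1461
Total = 35 + 1461 + 227 = 1723

1723 days


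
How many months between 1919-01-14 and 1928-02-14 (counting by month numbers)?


From January 1919 to February 1928
9 years * 12 = 108 months, plus 1 month = 109

109 months


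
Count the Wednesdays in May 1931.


May 1931 has 31 days
Anchor: Jan 1, 1931. With p = 1931 - 1 = 1930: (p + p//4 - p//100 + p//400) mod 7 = (1930 + 482 - 19 + 4) mod 7 = 2397 mod 7 = 3 -> Thursday (Mon=0 ... Sun=6)
Days before May (Jan-Apr): 120; May 1 index = (3 + 120) mod 7 = 4 -> Friday
First Wednesday is May 6
Wednesdays: 6, 13, 20, 27

4 Wednesdays


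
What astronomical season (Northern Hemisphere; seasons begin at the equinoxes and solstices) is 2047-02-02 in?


Date: February 2
Astronomical Winter (approx.; exact equinox/solstice day varies by year): December 21 to March 19
February 2 falls within the Winter window

Winter


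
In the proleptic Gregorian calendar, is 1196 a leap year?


Gregorian leap year rule: divisible by 4, but not by 100, unless also by 400.
1196 is divisible by 4 but not 100 -> leap year

Yes


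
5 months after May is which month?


May is month 5
5 + 5 = 10

October


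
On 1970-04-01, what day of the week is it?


Date: April 1, 1970
Anchor: Jan 1, 1970. With p = 1970 - 1 = 1969: (p + p//4 - p//100 + p//400) mod 7 = (1969 + 492 - 19 + 4) mod 7 = 2446 mod 7 = 3 -> Thursday (Mon=0 ... Sun=6)
Days before April (Jan-Mar): 90; offset = 90 + 1 - 1 = 90
Weekday index = (3 + 90) mod 7 = 2

Day of the week: Wednesday


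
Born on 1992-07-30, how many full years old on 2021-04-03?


Birth: 1992-07-30
Reference: 2021-04-03
Year difference: 2021 - 1992 = 29
Birthday not yet reached in 2021, subtract 1

28 years old


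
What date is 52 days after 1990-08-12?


Start: 1990-08-12, add 52 days
August 1990 has 31 days: 31 - 12 = 19 days to August 31 -> 33 left
September 1990 has 30 days -> 3 left
October 1990: 3 <= 31 -> lands on October 3

Result: 1990-10-03


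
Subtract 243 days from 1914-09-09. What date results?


Start: 1914-09-09, subtract 243 days
Back 9 days from September 9 reaches August 31, 1914 -> 234 left
August 1914 has 31 days -> back to July 31, 1914 -> 203 left
July 1914 has 31 days -> back to June 30, 1914 -> 172 left
June 1914 has 30 days -> back to May 31, 1914 -> 142 left
May 1914 has 31 days -> back to April 30, 1914 -> 111 left
April 1914 has 30 days -> back to March 31, 1914 -> 81 left
March 1914 has 31 days -> back to February 28, 1914 -> 50 left
February 1914 has 28 days -> back to January 31, 1914 -> 22 left
January 1914: 31 - 22 = 9 -> lands on January 9

Result: 1914-01-09


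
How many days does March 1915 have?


March 1915

31 days


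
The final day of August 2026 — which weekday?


August 2026 has 31 days
Anchor: Jan 1, 2026. With p = 2026 - 1 = 2025: (p + p//4 - p//100 + p//400) mod 7 = (2025 + 506 - 20 + 5) mod 7 = 2516 mod 7 = 3 -> Thursday (Mon=0 ... Sun=6)
Days before August (Jan-Jul): 212; August 1 index = (3 + 212) mod 7 = 5 -> Saturday
Last day offset: 31 - 1 = 30 days
Weekday index = (5 + 30) mod 7 = 0

Monday, August 31


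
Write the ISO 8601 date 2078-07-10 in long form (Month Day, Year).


ISO 2078-07-10 parses as year=2078, month=07, day=10
Month 7 -> July

July 10, 2078


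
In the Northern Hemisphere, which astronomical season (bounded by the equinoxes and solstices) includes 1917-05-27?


Date: May 27
Astronomical Spring (approx.; exact equinox/solstice day varies by year): March 20 to June 20
May 27 falls within the Spring window

Spring


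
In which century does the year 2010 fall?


Century = (year - 1) // 100 + 1
= (2010 - 1) // 100 + 1
= 2009 // 100 + 1
= 20 + 1

21st century


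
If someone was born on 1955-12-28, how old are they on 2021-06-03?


Birth: 1955-12-28
Reference: 2021-06-03
Year difference: 2021 - 1955 = 66
Birthday not yet reached in 2021, subtract 1

65 years old


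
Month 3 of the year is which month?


Month 3 of 12

March


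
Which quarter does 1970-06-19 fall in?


Month: June (month 6)
Q1: Jan-Mar, Q2: Apr-Jun, Q3: Jul-Sep, Q4: Oct-Dec

Q2


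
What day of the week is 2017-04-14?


Date: April 14, 2017
Anchor: Jan 1, 2017. With p = 2017 - 1 = 2016: (p + p//4 - p//100 + p//400) mod 7 = (2016 + 504 - 20 + 5) mod 7 = 2505 mod 7 = 6 -> Sunday (Mon=0 ... Sun=6)
Days before April (Jan-Mar): 90; offset = 90 + 14 - 1 = 103
Weekday index = (6 + 103) mod 7 = 4

Day of the week: Friday


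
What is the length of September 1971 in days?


September 1971

30 days


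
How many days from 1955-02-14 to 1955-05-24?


From 1955-02-14 to 1955-05-24
1955-02-14: days before February = 31; day of year = 31 + 14 = 45
1955-05-24: days before May = 31 + 28 + 31 + 30 = 120 (1955 is not a leap year); day of year = 120 + 24 = 144
Same year: 144 - 45 = 99

99 days


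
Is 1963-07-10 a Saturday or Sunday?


Anchor: Jan 1, 1963. With p = 1963 - 1 = 1962: (p + p//4 - p//100 + p//400) mod 7 = (1962 + 490 - 19 + 4) mod 7 = 2437 mod 7 = 1 -> Tuesday (Mon=0 ... Sun=6)
Day of year: 191; offset = 190
Weekday index = (1 + 190) mod 7 = 2 -> Wednesday
Weekend days: Saturday, Sunday

No


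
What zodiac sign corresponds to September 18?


Date: September 18
Conventional tropical zodiac dates: Virgo from August 23 onward; Libra starts September 23
September 18 falls within the Virgo range

Virgo


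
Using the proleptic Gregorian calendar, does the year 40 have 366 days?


Gregorian leap year rule: divisible by 4, but not by 100, unless also by 400.
40 is divisible by 4 but not 100 -> leap year

Yes


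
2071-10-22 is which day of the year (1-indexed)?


Date: October 22, 2071
Days in months 1 through 9: 273
Plus 22 days in October

Day of year: 295


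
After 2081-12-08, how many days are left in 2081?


Day of year: 342 of 365
Remaining = 365 - 342

23 days


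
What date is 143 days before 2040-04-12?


Start: 2040-04-12, subtract 143 days
Back 12 days from April 12 reaches March 31, 2040 -> 131 left
March 2040 has 31 days -> back to February 29, 2040 -> 100 left
February 2040 has 29 days -> back to January 31, 2040 -> 71 left
January 2040 has 31 days -> back to December 31, 2039 -> 40 left
December 2039 has 31 days -> back to November 30, 2039 -> 9 left
November 2039: 30 - 9 = 21 -> lands on November 21

Result: 2039-11-21


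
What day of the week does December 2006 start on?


Target: December 1, 2006
Anchor: Jan 1, 2006. With p = 2006 - 1 = 2005: (p + p//4 - p//100 + p//400) mod 7 = (2005 + 501 - 20 + 5) mod 7 = 2491 mod 7 = 6 -> Sunday (Mon=0 ... Sun=6)
Days before December (Jan-Nov): 334 days
Weekday index = (6 + 334) mod 7 = 4

Friday
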